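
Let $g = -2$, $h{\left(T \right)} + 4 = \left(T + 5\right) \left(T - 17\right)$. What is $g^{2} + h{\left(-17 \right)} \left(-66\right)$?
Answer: $-26660$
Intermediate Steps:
$h{\left(T \right)} = -4 + \left(-17 + T\right) \left(5 + T\right)$ ($h{\left(T \right)} = -4 + \left(T + 5\right) \left(T - 17\right) = -4 + \left(5 + T\right) \left(-17 + T\right) = -4 + \left(-17 + T\right) \left(5 + T\right)$)
$g^{2} + h{\left(-17 \right)} \left(-66\right) = \left(-2\right)^{2} + \left(-89 + \left(-17\right)^{2} - -204\right) \left(-66\right) = 4 + \left(-89 + 289 + 204\right) \left(-66\right) = 4 + 404 \left(-66\right) = 4 - 26664 = -26660$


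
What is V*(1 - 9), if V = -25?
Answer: 200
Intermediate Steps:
V*(1 - 9) = -25*(1 - 9) = -25*(-8) = 200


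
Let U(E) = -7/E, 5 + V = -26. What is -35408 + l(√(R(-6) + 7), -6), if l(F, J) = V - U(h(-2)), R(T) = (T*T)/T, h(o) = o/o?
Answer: -35432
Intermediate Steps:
h(o) = 1
V = -31 (V = -5 - 26 = -31)
R(T) = T (R(T) = T²/T = T)
l(F, J) = -24 (l(F, J) = -31 - (-7)/1 = -31 - (-7) = -31 - 1*(-7) = -31 + 7 = -24)
-35408 + l(√(R(-6) + 7), -6) = -35408 - 24 = -35432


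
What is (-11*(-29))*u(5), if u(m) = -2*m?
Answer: -3190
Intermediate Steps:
(-11*(-29))*u(5) = (-11*(-29))*(-2*5) = 319*(-10) = -3190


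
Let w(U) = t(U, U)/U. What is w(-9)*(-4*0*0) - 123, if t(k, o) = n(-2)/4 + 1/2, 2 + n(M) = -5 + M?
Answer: -123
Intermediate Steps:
n(M) = -7 + M (n(M) = -2 + (-5 + M) = -7 + M)
t(k, o) = -7/4 (t(k, o) = (-7 - 2)/4 + 1/2 = -9*¼ + 1*(½) = -9/4 + ½ = -7/4)
w(U) = -7/(4*U)
w(-9)*(-4*0*0) - 123 = (-7/4/(-9))*(-4*0*0) - 123 = (-7/4*(-⅑))*(0*0) - 123 = (7/36)*0 - 123 = 0 - 123 = -123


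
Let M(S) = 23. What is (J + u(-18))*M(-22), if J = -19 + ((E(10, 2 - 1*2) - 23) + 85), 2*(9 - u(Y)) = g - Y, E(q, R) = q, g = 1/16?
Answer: 38985/32 ≈ 1218.3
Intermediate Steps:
g = 1/16 ≈ 0.062500
u(Y) = 287/32 + Y/2 (u(Y) = 9 - (1/16 - Y)/2 = 9 + (-1/32 + Y/2) = 287/32 + Y/2)
J = 53 (J = -19 + ((10 - 23) + 85) = -19 + (-13 + 85) = -19 + 72 = 53)
(J + u(-18))*M(-22) = (53 + (287/32 + (1/2)*(-18)))*23 = (53 + (287/32 - 9))*23 = (53 - 1/32)*23 = (1695/32)*23 = 38985/32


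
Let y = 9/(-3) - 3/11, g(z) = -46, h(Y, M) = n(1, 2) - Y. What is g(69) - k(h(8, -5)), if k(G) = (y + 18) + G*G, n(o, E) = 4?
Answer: -844/11 ≈ -76.727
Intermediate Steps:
h(Y, M) = 4 - Y
y = -36/11 (y = 9*(-⅓) - 3*1/11 = -3 - 3/11 = -36/11 ≈ -3.2727)
k(G) = 162/11 + G² (k(G) = (-36/11 + 18) + G*G = 162/11 + G²)
g(69) - k(h(8, -5)) = -46 - (162/11 + (4 - 1*8)²) = -46 - (162/11 + (4 - 8)²) = -46 - (162/11 + (-4)²) = -46 - (162/11 + 16) = -46 - 1*338/11 = -46 - 338/11 = -844/11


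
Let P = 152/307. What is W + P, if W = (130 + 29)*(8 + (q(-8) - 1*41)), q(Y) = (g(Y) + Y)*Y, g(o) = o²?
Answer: -23478901/307 ≈ -76479.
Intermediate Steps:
q(Y) = Y*(Y + Y²) (q(Y) = (Y² + Y)*Y = (Y + Y²)*Y = Y*(Y + Y²))
P = 152/307 (P = 152*(1/307) = 152/307 ≈ 0.49511)
W = -76479 (W = (130 + 29)*(8 + ((-8)²*(1 - 8) - 1*41)) = 159*(8 + (64*(-7) - 41)) = 159*(8 + (-448 - 41)) = 159*(8 - 489) = 159*(-481) = -76479)
W + P = -76479 + 152/307 = -23478901/307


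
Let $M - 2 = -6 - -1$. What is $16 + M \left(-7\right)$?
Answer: $37$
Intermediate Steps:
$M = -3$ ($M = 2 - 5 = -3$)
$16 + M \left(-7\right) = 16 - -21 = 16 + 21 = 37$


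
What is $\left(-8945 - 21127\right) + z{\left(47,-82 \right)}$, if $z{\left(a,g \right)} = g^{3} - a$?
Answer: $-581487$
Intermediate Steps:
$\left(-8945 - 21127\right) + z{\left(47,-82 \right)} = \left(-8945 - 21127\right) + \left(\left(-82\right)^{3} - 47\right) = -30072 - 551415 = -581487$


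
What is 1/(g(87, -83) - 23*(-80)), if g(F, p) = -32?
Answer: 1/1808 ≈ 0.00055310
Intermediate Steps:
1/(g(87, -83) - 23*(-80)) = 1/(-32 - 23*(-80)) = 1/(-32 + 1840) = 1/1808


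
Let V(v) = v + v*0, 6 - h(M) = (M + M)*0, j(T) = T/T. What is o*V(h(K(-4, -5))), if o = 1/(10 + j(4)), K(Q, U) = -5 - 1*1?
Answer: 6/11 ≈ 0.54545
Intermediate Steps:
j(T) = 1
K(Q, U) = -6 (K(Q, U) = -5 - 1 = -6)
h(M) = 6 (h(M) = 6 - (M + M)*0 = 6 - 2*M*0 = 6 - 1*0 = 6 + 0 = 6)
V(v) = v (V(v) = v + 0 = v)
o = 1/11 (o = 1/(10 + 1) = 1/11 ≈ 0.090909)
o*V(h(K(-4, -5))) = (1/11)*6 = 6/11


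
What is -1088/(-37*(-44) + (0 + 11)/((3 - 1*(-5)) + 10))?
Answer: -19584/29315 ≈ -0.66805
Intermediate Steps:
-1088/(-37*(-44) + (0 + 11)/((3 - 1*(-5)) + 10)) = -1088/(1628 + 11/((3 + 5) + 10)) = -1088/(1628 + 11/(8 + 10)) = -1088/(1628 + 11/18) = -1088/29315/18 = -1088*18/29315 = -19584/29315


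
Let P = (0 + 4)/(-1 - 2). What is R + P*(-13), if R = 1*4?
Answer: 64/3 ≈ 21.333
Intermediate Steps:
R = 4
P = -4/3 (P = 4/(-3) = 4*(-⅓) = -4/3 ≈ -1.3333)
R + P*(-13) = 4 - 4/3*(-13) = 4 + 52/3 = 64/3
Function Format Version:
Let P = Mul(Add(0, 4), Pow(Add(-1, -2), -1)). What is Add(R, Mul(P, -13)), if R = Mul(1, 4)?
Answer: Rational(64, 3) ≈ 21.333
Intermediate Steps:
R = 4
P = Rational(-4, 3) (P = Mul(4, Pow(-3, -1)) = Mul(4, Rational(-1, 3)) = Rational(-4, 3) ≈ -1.3333)
Add(R, Mul(P, -13)) = Add(4, Mul(Rational(-4, 3), -13)) = Add(4, Rational(52, 3)) = Rational(64, 3)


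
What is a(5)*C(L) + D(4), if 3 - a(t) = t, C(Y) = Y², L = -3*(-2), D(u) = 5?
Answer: -67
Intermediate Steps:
L = 6
a(t) = 3 - t
a(5)*C(L) + D(4) = (3 - 1*5)*6² + 5 = (3 - 5)*36 + 5 = -2*36 + 5 = -72 + 5 = -67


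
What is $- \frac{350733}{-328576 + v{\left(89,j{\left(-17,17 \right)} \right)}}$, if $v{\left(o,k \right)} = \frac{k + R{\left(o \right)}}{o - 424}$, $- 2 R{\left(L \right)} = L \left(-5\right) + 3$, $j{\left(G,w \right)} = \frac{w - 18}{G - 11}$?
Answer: $\frac{3289875540}{3082049069} \approx 1.0674$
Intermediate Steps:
$j{\left(G,w \right)} = \frac{-18 + w}{-11 + G}$
$R{\left(L \right)} = - \frac{3}{2} + \frac{5 L}{2}$ ($R{\left(L \right)} = - \frac{L \left(-5\right) + 3}{2} = - \frac{- 5 L + 3}{2} = - \frac{3 - 5 L}{2} = - \frac{3}{2} + \frac{5 L}{2}$)
$v{\left(o,k \right)} = \frac{- \frac{3}{2} + k + \frac{5 o}{2}}{-424 + o}$ ($v{\left(o,k \right)} = \frac{k + \left(- \frac{3}{2} + \frac{5 o}{2}\right)}{o - 424} = \frac{- \frac{3}{2} + k + \frac{5 o}{2}}{-424 + o}$)
$- \frac{350733}{-328576 + v{\left(89,j{\left(-17,17 \right)} \right)}} = - \frac{350733}{-328576 + \frac{-3 + 2 \frac{-18 + 17}{-11 - 17} + 5 \cdot 89}{2 \left(-424 + 89\right)}} = - \frac{350733}{-328576 + \frac{-3 + 2 \frac{1}{-28} \left(-1\right) + 445}{2 \left(-335\right)}} = - \frac{350733}{-328576 + \frac{1}{2} \left(- \frac{1}{335}\right) \left(-3 + 2 \left(\left(- \frac{1}{28}\right) \left(-1\right)\right) + 445\right)} = - \frac{350733}{-328576 + \frac{1}{2} \left(- \frac{1}{335}\right) \left(-3 + 2 \cdot \frac{1}{28} + 445\right)} = - \frac{350733}{-328576 + \frac{1}{2} \left(- \frac{1}{335}\right) \left(-3 + \frac{1}{14} + 445\right)} = - \frac{350733}{-328576 + \frac{1}{2} \left(- \frac{1}{335}\right) \frac{6189}{14}} = - \frac{350733}{-328576 - \frac{6189}{9380}} = - \frac{350733}{- \frac{3082049069}{9380}} = \left(-350733\right) \left(- \frac{9380}{3082049069}\right) = \frac{3289875540}{3082049069}$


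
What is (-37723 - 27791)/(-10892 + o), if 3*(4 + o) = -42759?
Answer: 21838/8383 ≈ 2.6050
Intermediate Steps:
o = -14257 (o = -4 + (1/3)*(-42759) = -4 - 14253 = -14257)
(-37723 - 27791)/(-10892 + o) = (-37723 - 27791)/(-10892 - 14257) = -65514/(-25149) = -65514*(-1/25149) = 21838/8383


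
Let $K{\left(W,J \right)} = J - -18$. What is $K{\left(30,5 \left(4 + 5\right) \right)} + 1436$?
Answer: $1499$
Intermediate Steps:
$K{\left(W,J \right)} = 18 + J$ ($K{\left(W,J \right)} = J + 18 = 18 + J$)
$K{\left(30,5 \left(4 + 5\right) \right)} + 1436 = \left(18 + 5 \left(4 + 5\right)\right) + 1436 = \left(18 + 5 \cdot 9\right) + 1436 = \left(18 + 45\right) + 1436 = 63 + 1436 = 1499$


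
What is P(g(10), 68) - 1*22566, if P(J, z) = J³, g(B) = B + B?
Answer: -14566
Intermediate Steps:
g(B) = 2*B
P(g(10), 68) - 1*22566 = (2*10)³ - 1*22566 = 20³ - 22566 = 8000 - 22566 = -14566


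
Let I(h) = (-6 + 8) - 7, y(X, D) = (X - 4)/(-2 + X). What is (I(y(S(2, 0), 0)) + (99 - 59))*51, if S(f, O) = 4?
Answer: 1785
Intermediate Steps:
y(X, D) = (-4 + X)/(-2 + X)
I(h) = -5 (I(h) = 2 - 7 = -5)
(I(y(S(2, 0), 0)) + (99 - 59))*51 = (-5 + (99 - 59))*51 = (-5 + 40)*51 = 35*51 = 1785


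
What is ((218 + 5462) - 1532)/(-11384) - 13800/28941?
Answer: -23095539/27455362 ≈ -0.84120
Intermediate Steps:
((218 + 5462) - 1532)/(-11384) - 13800/28941 = (5680 - 1532)*(-1/11384) - 13800*1/28941 = 4148*(-1/11384) - 4600/9647 = -1037/2846 - 4600/9647 = -23095539/27455362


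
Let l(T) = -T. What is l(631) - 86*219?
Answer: -19465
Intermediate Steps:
l(631) - 86*219 = -1*631 - 86*219 = -631 - 18834 = -19465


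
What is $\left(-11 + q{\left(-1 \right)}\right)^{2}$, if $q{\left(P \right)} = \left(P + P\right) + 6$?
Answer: $49$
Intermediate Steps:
$q{\left(P \right)} = 6 + 2 P$ ($q{\left(P \right)} = 2 P + 6 = 6 + 2 P$)
$\left(-11 + q{\left(-1 \right)}\right)^{2} = \left(-11 + \left(6 + 2 \left(-1\right)\right)\right)^{2} = \left(-11 + \left(6 - 2\right)\right)^{2} = \left(-11 + 4\right)^{2} = \left(-7\right)^{2} = 49$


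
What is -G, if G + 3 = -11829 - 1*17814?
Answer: 29646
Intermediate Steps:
G = -29646 (G = -3 + (-11829 - 1*17814) = -3 + (-11829 - 17814) = -3 - 29643 = -29646)
-G = -1*(-29646) = 29646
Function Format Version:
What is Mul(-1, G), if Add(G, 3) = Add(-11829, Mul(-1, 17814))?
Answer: 29646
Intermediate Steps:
G = -29646 (G = Add(-3, Add(-11829, Mul(-1, 17814))) = Add(-3, Add(-11829, -17814)) = Add(-3, -29643) = -29646)
Mul(-1, G) = Mul(-1, -29646) = 29646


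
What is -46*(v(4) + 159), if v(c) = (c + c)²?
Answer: -10258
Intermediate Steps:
v(c) = 4*c² (v(c) = (2*c)² = 4*c²)
-46*(v(4) + 159) = -46*(4*4² + 159) = -46*(4*16 + 159) = -46*(64 + 159) = -46*223 = -10258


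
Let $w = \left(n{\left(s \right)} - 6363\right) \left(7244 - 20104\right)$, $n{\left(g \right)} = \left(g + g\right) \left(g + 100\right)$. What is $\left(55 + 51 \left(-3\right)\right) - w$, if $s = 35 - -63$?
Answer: $417242602$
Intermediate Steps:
$s = 98$ ($s = 35 + 63 = 98$)
$n{\left(g \right)} = 2 g \left(100 + g\right)$
$w = -417242700$ ($w = \left(2 \cdot 98 \left(100 + 98\right) - 6363\right) \left(7244 - 20104\right) = \left(2 \cdot 98 \cdot 198 - 6363\right) \left(-12860\right) = \left(38808 - 6363\right) \left(-12860\right) = 32445 \left(-12860\right) = -417242700$)
$\left(55 + 51 \left(-3\right)\right) - w = \left(55 + 51 \left(-3\right)\right) - -417242700 = \left(55 - 153\right) + 417242700 = -98 + 417242700 = 417242602$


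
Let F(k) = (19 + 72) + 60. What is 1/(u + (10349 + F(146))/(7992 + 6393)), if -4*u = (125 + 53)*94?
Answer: -137/572971 ≈ -0.00023910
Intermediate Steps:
u = -4183 (u = -(125 + 53)*94/4 = -89*94/2 = -¼*16732 = -4183)
F(k) = 151 (F(k) = 91 + 60 = 151)
1/(u + (10349 + F(146))/(7992 + 6393)) = 1/(-4183 + (10349 + 151)/(7992 + 6393)) = 1/(-4183 + 10500/14385) = 1/(-4183 + 10500*(1/14385)) = 1/(-4183 + 100/137) = 1/(-572971/137) = -137/572971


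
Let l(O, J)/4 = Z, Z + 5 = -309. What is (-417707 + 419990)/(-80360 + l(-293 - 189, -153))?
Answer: -2283/81616 ≈ -0.027972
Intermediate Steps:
Z = -314 (Z = -5 - 309 = -314)
l(O, J) = -1256 (l(O, J) = 4*(-314) = -1256)
(-417707 + 419990)/(-80360 + l(-293 - 189, -153)) = (-417707 + 419990)/(-80360 - 1256) = 2283/(-81616) = 2283*(-1/81616) = -2283/81616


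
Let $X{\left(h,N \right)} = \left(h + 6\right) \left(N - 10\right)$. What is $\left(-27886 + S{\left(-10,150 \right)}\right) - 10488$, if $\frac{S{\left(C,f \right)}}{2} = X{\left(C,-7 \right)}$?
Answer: $-38238$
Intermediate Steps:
$X{\left(h,N \right)} = \left(-10 + N\right) \left(6 + h\right)$ ($X{\left(h,N \right)} = \left(6 + h\right) \left(-10 + N\right) = \left(-10 + N\right) \left(6 + h\right)$)
$S{\left(C,f \right)} = -204 - 34 C$ ($S{\left(C,f \right)} = 2 \left(-60 - 10 C + 6 \left(-7\right) - 7 C\right) = 2 \left(-60 - 10 C - 42 - 7 C\right) = 2 \left(-102 - 17 C\right) = -204 - 34 C$)
$\left(-27886 + S{\left(-10,150 \right)}\right) - 10488 = \left(-27886 - -136\right) - 10488 = \left(-27886 + \left(-204 + 340\right)\right) - 10488 = \left(-27886 + 136\right) - 10488 = -27750 - 10488 = -38238$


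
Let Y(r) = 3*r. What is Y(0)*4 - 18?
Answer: -18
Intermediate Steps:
Y(0)*4 - 18 = (3*0)*4 - 18 = 0*4 - 18 = 0 - 18 = -18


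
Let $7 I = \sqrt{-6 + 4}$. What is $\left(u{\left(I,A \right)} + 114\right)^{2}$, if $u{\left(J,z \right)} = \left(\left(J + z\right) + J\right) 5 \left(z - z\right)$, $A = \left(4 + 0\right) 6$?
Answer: $12996$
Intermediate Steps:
$A = 24$ ($A = 4 \cdot 6 = 24$)
$I = \frac{i \sqrt{2}}{7}$ ($I = \frac{\sqrt{-6 + 4}}{7} = \frac{\sqrt{-2}}{7} = \frac{i \sqrt{2}}{7} \approx 0.20203 i$)
$u{\left(J,z \right)} = 0$ ($u{\left(J,z \right)} = \left(z + 2 J\right) 5 \cdot 0 = \left(5 z + 10 J\right) 0 = 0$)
$\left(u{\left(I,A \right)} + 114\right)^{2} = \left(0 + 114\right)^{2} = 114^{2} = 12996$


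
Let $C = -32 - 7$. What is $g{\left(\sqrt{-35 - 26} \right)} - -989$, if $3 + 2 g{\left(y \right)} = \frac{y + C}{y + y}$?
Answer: $\frac{3951}{4} + \frac{39 i \sqrt{61}}{244} \approx 987.75 + 1.2484 i$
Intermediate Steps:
$C = -39$
$g{\left(y \right)} = - \frac{3}{2} + \frac{-39 + y}{4 y}$ ($g{\left(y \right)} = - \frac{3}{2} + \frac{\left(y - 39\right) \frac{1}{y + y}}{2} = - \frac{3}{2} + \frac{\left(-39 + y\right) \frac{1}{2 y}}{2} = - \frac{3}{2} + \frac{\frac{1}{2} \frac{1}{y} \left(-39 + y\right)}{2} = - \frac{3}{2} + \frac{-39 + y}{4 y}$)
$g{\left(\sqrt{-35 - 26} \right)} - -989 = \frac{-39 - 5 \sqrt{-35 - 26}}{4 \sqrt{-35 - 26}} - -989 = \frac{-39 - 5 \sqrt{-61}}{4 \sqrt{-61}} + 989 = \frac{-39 - 5 i \sqrt{61}}{4 i \sqrt{61}} + 989 = \frac{- \frac{i \sqrt{61}}{61} \left(-39 - 5 i \sqrt{61}\right)}{4} + 989 = - \frac{i \sqrt{61} \left(-39 - 5 i \sqrt{61}\right)}{244} + 989 = 989 - \frac{i \sqrt{61} \left(-39 - 5 i \sqrt{61}\right)}{244}$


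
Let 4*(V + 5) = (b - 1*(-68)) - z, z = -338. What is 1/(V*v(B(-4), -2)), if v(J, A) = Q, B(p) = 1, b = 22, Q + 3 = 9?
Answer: 1/612 ≈ 0.0016340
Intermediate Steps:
Q = 6 (Q = -3 + 9 = 6)
v(J, A) = 6
V = 102 (V = -5 + ((22 - 1*(-68)) - 1*(-338))/4 = -5 + ((22 + 68) + 338)/4 = -5 + (90 + 338)/4 = -5 + (¼)*428 = -5 + 107 = 102)
1/(V*v(B(-4), -2)) = 1/(102*6) = 1/612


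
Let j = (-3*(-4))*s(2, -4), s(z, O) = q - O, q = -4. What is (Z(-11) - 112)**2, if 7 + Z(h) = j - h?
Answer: 11664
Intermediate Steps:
s(z, O) = -4 - O
j = 0 (j = (-3*(-4))*(-4 - 1*(-4)) = 12*(-4 + 4) = 12*0 = 0)
Z(h) = -7 - h (Z(h) = -7 + (0 - h) = -7 - h)
(Z(-11) - 112)**2 = ((-7 - 1*(-11)) - 112)**2 = ((-7 + 11) - 112)**2 = (4 - 112)**2 = (-108)**2 = 11664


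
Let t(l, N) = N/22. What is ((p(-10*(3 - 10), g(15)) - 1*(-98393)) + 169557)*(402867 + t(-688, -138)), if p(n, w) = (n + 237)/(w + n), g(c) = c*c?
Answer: 350287856387676/3245 ≈ 1.0795e+11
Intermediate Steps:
g(c) = c²
p(n, w) = (237 + n)/(n + w)
t(l, N) = N/22 (t(l, N) = N*(1/22) = N/22)
((p(-10*(3 - 10), g(15)) - 1*(-98393)) + 169557)*(402867 + t(-688, -138)) = (((237 - 10*(3 - 10))/(-10*(3 - 10) + 15²) - 1*(-98393)) + 169557)*(402867 + (1/22)*(-138)) = (((237 - 10*(-7))/(-10*(-7) + 225) + 98393) + 169557)*(402867 - 69/11) = (((237 + 70)/(70 + 225) + 98393) + 169557)*(4431468/11) = ((307/295 + 98393) + 169557)*(4431468/11) = (29026242/295 + 169557)*(4431468/11) = (79045557/295)*(4431468/11) = 350287856387676/3245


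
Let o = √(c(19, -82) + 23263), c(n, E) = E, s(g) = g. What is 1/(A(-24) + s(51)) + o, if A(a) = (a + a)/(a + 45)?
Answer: 7/341 + √23181 ≈ 152.27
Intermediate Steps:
A(a) = 2*a/(45 + a) (A(a) = (2*a)/(45 + a) = 2*a/(45 + a))
o = √23181 (o = √(-82 + 23263) = √23181 ≈ 152.25)
1/(A(-24) + s(51)) + o = 1/(2*(-24)/(45 - 24) + 51) + √23181 = 1/(2*(-24)/21 + 51) + √23181 = 1/(2*(-24)*(1/21) + 51) + √23181 = 1/(-16/7 + 51) + √23181 = 1/(341/7) + √23181 = 7/341 + √23181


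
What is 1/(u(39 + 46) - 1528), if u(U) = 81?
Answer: -1/1447 ≈ -0.00069109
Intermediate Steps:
1/(u(39 + 46) - 1528) = 1/(81 - 1528) = 1/(-1447) = -1/1447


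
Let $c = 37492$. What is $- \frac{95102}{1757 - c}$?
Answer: $\frac{13586}{5105} \approx 2.6613$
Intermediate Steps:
$- \frac{95102}{1757 - c} = - \frac{95102}{1757 - 37492} = - \frac{95102}{-35735} = \left(-95102\right) \left(- \frac{1}{35735}\right) = \frac{13586}{5105}$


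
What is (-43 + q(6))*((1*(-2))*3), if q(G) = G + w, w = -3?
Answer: 240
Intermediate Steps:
q(G) = -3 + G (q(G) = G - 3 = -3 + G)
(-43 + q(6))*((1*(-2))*3) = (-43 + (-3 + 6))*((1*(-2))*3) = (-43 + 3)*(-2*3) = -40*(-6) = 240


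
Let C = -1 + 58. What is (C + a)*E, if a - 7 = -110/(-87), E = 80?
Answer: 454240/87 ≈ 5221.1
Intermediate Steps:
C = 57
a = 719/87 (a = 7 - 110/(-87) = 7 - 110*(-1/87) = 7 + 110/87 = 719/87 ≈ 8.2644)
(C + a)*E = (57 + 719/87)*80 = (5678/87)*80 = 454240/87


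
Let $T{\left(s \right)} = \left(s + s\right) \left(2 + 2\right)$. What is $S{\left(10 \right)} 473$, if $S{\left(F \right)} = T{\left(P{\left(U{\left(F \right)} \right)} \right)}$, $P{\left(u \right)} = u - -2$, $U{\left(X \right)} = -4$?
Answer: $-7568$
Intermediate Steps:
$P{\left(u \right)} = 2 + u$ ($P{\left(u \right)} = u + 2 = 2 + u$)
$T{\left(s \right)} = 8 s$ ($T{\left(s \right)} = 2 s 4 = 8 s$)
$S{\left(F \right)} = -16$ ($S{\left(F \right)} = 8 \left(2 - 4\right) = 8 \left(-2\right) = -16$)
$S{\left(10 \right)} 473 = \left(-16\right) 473 = -7568$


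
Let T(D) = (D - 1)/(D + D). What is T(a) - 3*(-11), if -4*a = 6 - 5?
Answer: 71/2 ≈ 35.500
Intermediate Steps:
a = -1/4 (a = -(6 - 5)/4 = -1/4*1 = -1/4 ≈ -0.25000)
T(D) = (-1 + D)/(2*D) (T(D) = (-1 + D)/((2*D)) = (-1 + D)*(1/(2*D)) = (-1 + D)/(2*D))
T(a) - 3*(-11) = (-1 - 1/4)/(2*(-1/4)) - 3*(-11) = (1/2)*(-4)*(-5/4) + 33 = 5/2 + 33 = 71/2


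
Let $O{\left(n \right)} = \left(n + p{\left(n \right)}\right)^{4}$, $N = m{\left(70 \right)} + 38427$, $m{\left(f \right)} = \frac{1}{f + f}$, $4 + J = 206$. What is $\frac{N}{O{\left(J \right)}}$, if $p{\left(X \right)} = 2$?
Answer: $\frac{5379781}{242464803840} \approx 2.2188 \cdot 10^{-5}$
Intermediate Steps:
$J = 202$ ($J = -4 + 206 = 202$)
$m{\left(f \right)} = \frac{1}{2 f}$
$N = \frac{5379781}{140}$ ($N = \frac{1}{2 \cdot 70} + 38427 = \frac{1}{2} \cdot \frac{1}{70} + 38427 = \frac{1}{140} + 38427 = \frac{5379781}{140} \approx 38427.0$)
$O{\left(n \right)} = \left(2 + n\right)^{4}$ ($O{\left(n \right)} = \left(n + 2\right)^{4} = \left(2 + n\right)^{4}$)
$\frac{N}{O{\left(J \right)}} = \frac{5379781}{140 \left(2 + 202\right)^{4}} = \frac{5379781}{140 \cdot 204^{4}} = \frac{5379781}{140 \cdot 1731891456} = \frac{5379781}{140} \cdot \frac{1}{1731891456} = \frac{5379781}{242464803840}$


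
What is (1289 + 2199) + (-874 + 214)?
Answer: 2828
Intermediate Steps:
(1289 + 2199) + (-874 + 214) = 3488 - 660 = 2828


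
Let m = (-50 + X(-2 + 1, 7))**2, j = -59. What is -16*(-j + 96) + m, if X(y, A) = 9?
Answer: -799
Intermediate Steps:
m = 1681 (m = (-50 + 9)**2 = (-41)**2 = 1681)
-16*(-j + 96) + m = -16*(-1*(-59) + 96) + 1681 = -16*(59 + 96) + 1681 = -16*155 + 1681 = -2480 + 1681 = -799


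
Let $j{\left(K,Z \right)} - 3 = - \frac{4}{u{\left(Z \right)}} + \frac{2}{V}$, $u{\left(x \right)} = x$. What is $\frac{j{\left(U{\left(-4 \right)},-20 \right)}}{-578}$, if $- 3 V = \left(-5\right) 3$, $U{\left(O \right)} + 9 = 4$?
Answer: $- \frac{9}{1445} \approx -0.0062284$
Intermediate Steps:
$U{\left(O \right)} = -5$ ($U{\left(O \right)} = -9 + 4 = -5$)
$V = 5$ ($V = - \frac{\left(-5\right) 3}{3} = \left(- \frac{1}{3}\right) \left(-15\right) = 5$)
$j{\left(K,Z \right)} = \frac{17}{5} - \frac{4}{Z}$ ($j{\left(K,Z \right)} = 3 + \left(- \frac{4}{Z} + \frac{2}{5}\right) = 3 + \left(\frac{2}{5} - \frac{4}{Z}\right) = \frac{17}{5} - \frac{4}{Z}$)
$\frac{j{\left(U{\left(-4 \right)},-20 \right)}}{-578} = \frac{\frac{17}{5} - \frac{4}{-20}}{-578} = \left(\frac{17}{5} - - \frac{1}{5}\right) \left(- \frac{1}{578}\right) = \left(\frac{17}{5} + \frac{1}{5}\right) \left(- \frac{1}{578}\right) = \frac{18}{5} \left(- \frac{1}{578}\right) = - \frac{9}{1445}$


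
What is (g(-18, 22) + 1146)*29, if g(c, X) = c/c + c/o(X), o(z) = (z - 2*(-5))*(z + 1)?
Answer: 12240523/368 ≈ 33262.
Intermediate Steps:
o(z) = (1 + z)*(10 + z) (o(z) = (z + 10)*(1 + z) = (10 + z)*(1 + z) = (1 + z)*(10 + z))
g(c, X) = 1 + c/(10 + X² + 11*X) (g(c, X) = c/c + c/(10 + X² + 11*X) = 1 + c/(10 + X² + 11*X))
(g(-18, 22) + 1146)*29 = ((10 - 18 + 22² + 11*22)/(10 + 22² + 11*22) + 1146)*29 = ((10 - 18 + 484 + 242)/(10 + 484 + 242) + 1146)*29 = (718/736 + 1146)*29 = ((1/736)*718 + 1146)*29 = (359/368 + 1146)*29 = (422087/368)*29 = 12240523/368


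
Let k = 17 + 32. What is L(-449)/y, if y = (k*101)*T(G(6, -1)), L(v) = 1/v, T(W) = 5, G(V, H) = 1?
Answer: -1/11110505 ≈ -9.0005e-8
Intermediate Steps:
k = 49
y = 24745 (y = (49*101)*5 = 4949*5 = 24745)
L(-449)/y = 1/(-449*24745) = -1/449*1/24745 = -1/11110505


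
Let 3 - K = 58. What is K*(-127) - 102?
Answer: 6883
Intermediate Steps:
K = -55 (K = 3 - 1*58 = 3 - 58 = -55)
K*(-127) - 102 = -55*(-127) - 102 = 6985 - 102 = 6883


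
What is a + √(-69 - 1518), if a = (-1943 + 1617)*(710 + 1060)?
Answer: -577020 + 23*I*√3 ≈ -5.7702e+5 + 39.837*I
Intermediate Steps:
a = -577020 (a = -326*1770 = -577020)
a + √(-69 - 1518) = -577020 + √(-69 - 1518) = -577020 + √(-1587) = -577020 + 23*I*√3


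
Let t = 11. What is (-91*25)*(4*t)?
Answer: -100100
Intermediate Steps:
(-91*25)*(4*t) = (-91*25)*(4*11) = -2275*44 = -100100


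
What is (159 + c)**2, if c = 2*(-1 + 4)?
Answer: 27225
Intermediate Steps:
c = 6 (c = 2*3 = 6)
(159 + c)**2 = (159 + 6)**2 = 165**2 = 27225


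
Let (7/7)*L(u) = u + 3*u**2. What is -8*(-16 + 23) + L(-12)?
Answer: 364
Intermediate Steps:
L(u) = u + 3*u**2
-8*(-16 + 23) + L(-12) = -8*(-16 + 23) - 12*(1 + 3*(-12)) = -8*7 - 12*(1 - 36) = -56 - 12*(-35) = -56 + 420 = 364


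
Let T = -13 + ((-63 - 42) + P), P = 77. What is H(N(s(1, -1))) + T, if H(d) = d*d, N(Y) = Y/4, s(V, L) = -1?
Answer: -655/16 ≈ -40.938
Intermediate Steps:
N(Y) = Y/4 (N(Y) = Y*(1/4) = Y/4)
H(d) = d**2
T = -41 (T = -13 + ((-63 - 42) + 77) = -13 + (-105 + 77) = -13 - 28 = -41)
H(N(s(1, -1))) + T = ((1/4)*(-1))**2 - 41 = (-1/4)**2 - 41 = 1/16 - 41 = -655/16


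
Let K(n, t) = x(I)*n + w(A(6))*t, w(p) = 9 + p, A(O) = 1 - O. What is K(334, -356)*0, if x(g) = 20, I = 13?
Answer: 0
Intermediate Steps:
K(n, t) = 4*t + 20*n (K(n, t) = 20*n + (9 + (1 - 1*6))*t = 20*n + (9 + (1 - 6))*t = 20*n + (9 - 5)*t = 20*n + 4*t = 4*t + 20*n)
K(334, -356)*0 = (4*(-356) + 20*334)*0 = (-1424 + 6680)*0 = 5256*0 = 0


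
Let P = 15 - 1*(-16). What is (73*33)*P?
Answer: 74679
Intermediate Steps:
P = 31 (P = 15 + 16 = 31)
(73*33)*P = (73*33)*31 = 2409*31 = 74679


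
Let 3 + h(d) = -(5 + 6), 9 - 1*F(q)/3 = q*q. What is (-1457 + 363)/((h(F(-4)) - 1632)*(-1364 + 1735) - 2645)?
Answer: 1094/613311 ≈ 0.0017838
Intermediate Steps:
F(q) = 27 - 3*q² (F(q) = 27 - 3*q*q = 27 - 3*q²)
h(d) = -14 (h(d) = -3 - (5 + 6) = -3 - 1*11 = -3 - 11 = -14)
(-1457 + 363)/((h(F(-4)) - 1632)*(-1364 + 1735) - 2645) = (-1457 + 363)/((-14 - 1632)*(-1364 + 1735) - 2645) = -1094/(-1646*371 - 2645) = -1094/(-610666 - 2645) = -1094/(-613311) = -1094*(-1/613311) = 1094/613311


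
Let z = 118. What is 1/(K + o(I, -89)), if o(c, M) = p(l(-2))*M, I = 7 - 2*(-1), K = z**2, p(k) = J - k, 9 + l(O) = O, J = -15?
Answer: 1/14280 ≈ 7.0028e-5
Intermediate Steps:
l(O) = -9 + O
p(k) = -15 - k
K = 13924 (K = 118**2 = 13924)
I = 9 (I = 7 + 2 = 9)
o(c, M) = -4*M (o(c, M) = (-15 - (-9 - 2))*M = (-15 - 1*(-11))*M = (-15 + 11)*M = -4*M)
1/(K + o(I, -89)) = 1/(13924 - 4*(-89)) = 1/(13924 + 356) = 1/14280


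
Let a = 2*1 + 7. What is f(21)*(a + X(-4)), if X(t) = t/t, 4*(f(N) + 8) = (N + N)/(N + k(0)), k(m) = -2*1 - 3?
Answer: -1175/16 ≈ -73.438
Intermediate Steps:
k(m) = -5 (k(m) = -2 - 3 = -5)
f(N) = -8 + N/(2*(-5 + N)) (f(N) = -8 + ((N + N)/(N - 5))/4 = -8 + ((2*N)/(-5 + N))/4 = -8 + (2*N/(-5 + N))/4 = -8 + N/(2*(-5 + N)))
X(t) = 1
a = 9 (a = 2 + 7 = 9)
f(21)*(a + X(-4)) = (5*(16 - 3*21)/(2*(-5 + 21)))*(9 + 1) = ((5/2)*(16 - 63)/16)*10 = ((5/2)*(1/16)*(-47))*10 = -235/32*10 = -1175/16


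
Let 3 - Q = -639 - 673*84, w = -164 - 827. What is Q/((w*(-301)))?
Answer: 57174/298291 ≈ 0.19167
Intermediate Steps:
w = -991
Q = 57174 (Q = 3 - (-639 - 673*84) = 3 - (-639 - 56532) = 3 - 1*(-57171) = 3 + 57171 = 57174)
Q/((w*(-301))) = 57174/((-991*(-301))) = 57174/298291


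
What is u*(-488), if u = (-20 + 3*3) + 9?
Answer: 976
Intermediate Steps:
u = -2 (u = (-20 + 9) + 9 = -11 + 9 = -2)
u*(-488) = -2*(-488) = 976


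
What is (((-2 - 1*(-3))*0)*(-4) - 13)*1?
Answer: -13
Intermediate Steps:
(((-2 - 1*(-3))*0)*(-4) - 13)*1 = (((-2 + 3)*0)*(-4) - 13)*1 = ((1*0)*(-4) - 13)*1 = (0*(-4) - 13)*1 = (0 - 13)*1 = -13*1 = -13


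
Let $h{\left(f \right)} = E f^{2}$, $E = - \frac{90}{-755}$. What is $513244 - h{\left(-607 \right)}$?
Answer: $\frac{70867762}{151} \approx 4.6932 \cdot 10^{5}$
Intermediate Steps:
$E = \frac{18}{151}$ ($E = \left(-90\right) \left(- \frac{1}{755}\right) = \frac{18}{151} \approx 0.11921$)
$h{\left(f \right)} = \frac{18 f^{2}}{151}$
$513244 - h{\left(-607 \right)} = 513244 - \frac{18 \left(-607\right)^{2}}{151} = 513244 - \frac{18}{151} \cdot 368449 = 513244 - \frac{6632082}{151} = \frac{70867762}{151}$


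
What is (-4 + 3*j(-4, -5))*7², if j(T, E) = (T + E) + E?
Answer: -2254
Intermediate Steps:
j(T, E) = T + 2*E (j(T, E) = (E + T) + E = T + 2*E)
(-4 + 3*j(-4, -5))*7² = (-4 + 3*(-4 + 2*(-5)))*7² = (-4 + 3*(-4 - 10))*49 = (-4 + 3*(-14))*49 = (-4 - 42)*49 = -46*49 = -2254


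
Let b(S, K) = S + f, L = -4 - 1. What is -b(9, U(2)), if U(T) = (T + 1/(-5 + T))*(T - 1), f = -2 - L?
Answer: -12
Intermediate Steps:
L = -5
f = 3 (f = -2 - 1*(-5) = -2 + 5 = 3)
U(T) = (-1 + T)*(T + 1/(-5 + T)) (U(T) = (T + 1/(-5 + T))*(-1 + T) = (-1 + T)*(T + 1/(-5 + T)))
b(S, K) = 3 + S (b(S, K) = S + 3 = 3 + S)
-b(9, U(2)) = -(3 + 9) = -1*12 = -12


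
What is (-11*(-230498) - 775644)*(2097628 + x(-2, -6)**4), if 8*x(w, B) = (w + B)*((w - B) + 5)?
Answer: 3703023344626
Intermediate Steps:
x(w, B) = (B + w)*(5 + w - B)/8 (x(w, B) = ((w + B)*((w - B) + 5))/8 = ((B + w)*(5 + w - B))/8 = (B + w)*(5 + w - B)/8)
(-11*(-230498) - 775644)*(2097628 + x(-2, -6)**4) = (-11*(-230498) - 775644)*(2097628 + (-1/8*(-6)**2 + (1/8)*(-2)**2 + (5/8)*(-6) + (5/8)*(-2))**4) = (2535478 - 775644)*(2097628 + (-1/8*36 + (1/8)*4 - 15/4 - 5/4)**4) = 1759834*(2097628 + (-9/2 + 1/2 - 15/4 - 5/4)**4) = 1759834*(2097628 + (-9)**4) = 1759834*(2097628 + 6561) = 1759834*2104189 = 3703023344626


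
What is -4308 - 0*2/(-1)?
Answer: -4308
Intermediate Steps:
-4308 - 0*2/(-1) = -4308 - 0*(-1) = -4308 - 1*0 = -4308 + 0 = -4308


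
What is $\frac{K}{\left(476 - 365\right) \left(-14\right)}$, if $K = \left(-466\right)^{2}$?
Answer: $- \frac{108578}{777} \approx -139.74$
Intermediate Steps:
$K = 217156$
$\frac{K}{\left(476 - 365\right) \left(-14\right)} = \frac{217156}{\left(476 - 365\right) \left(-14\right)} = \frac{217156}{111 \left(-14\right)} = \frac{217156}{-1554} = 217156 \left(- \frac{1}{1554}\right) = - \frac{108578}{777}$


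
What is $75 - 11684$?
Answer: $-11609$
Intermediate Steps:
$75 - 11684 = -11609$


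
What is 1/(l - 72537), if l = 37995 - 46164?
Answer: -1/80706 ≈ -1.2391e-5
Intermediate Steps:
l = -8169
1/(l - 72537) = 1/(-8169 - 72537) = 1/(-80706) = -1/80706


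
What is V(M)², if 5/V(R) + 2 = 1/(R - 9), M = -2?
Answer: 3025/529 ≈ 5.7183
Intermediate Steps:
V(R) = 5/(-2 + 1/(-9 + R)) (V(R) = 5/(-2 + 1/(R - 9)) = 5/(-2 + 1/(-9 + R)))
V(M)² = (5*(9 - 1*(-2))/(-19 + 2*(-2)))² = (5*(9 + 2)/(-19 - 4))² = (5*11/(-23))² = (5*(-1/23)*11)² = (-55/23)² = 3025/529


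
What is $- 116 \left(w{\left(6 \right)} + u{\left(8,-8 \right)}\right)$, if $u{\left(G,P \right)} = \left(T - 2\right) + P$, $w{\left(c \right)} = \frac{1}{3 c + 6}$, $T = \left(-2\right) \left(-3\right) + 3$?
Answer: $\frac{667}{6} \approx 111.17$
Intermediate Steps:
$T = 9$ ($T = 6 + 3 = 9$)
$w{\left(c \right)} = \frac{1}{6 + 3 c}$
$u{\left(G,P \right)} = 7 + P$ ($u{\left(G,P \right)} = \left(9 - 2\right) + P = 7 + P$)
$- 116 \left(w{\left(6 \right)} + u{\left(8,-8 \right)}\right) = - 116 \left(\frac{1}{3 \left(2 + 6\right)} + \left(7 - 8\right)\right) = - 116 \left(\frac{1}{3 \cdot 8} - 1\right) = - 116 \left(\frac{1}{3} \cdot \frac{1}{8} - 1\right) = - 116 \left(\frac{1}{24} - 1\right) = \left(-116\right) \left(- \frac{23}{24}\right) = \frac{667}{6}$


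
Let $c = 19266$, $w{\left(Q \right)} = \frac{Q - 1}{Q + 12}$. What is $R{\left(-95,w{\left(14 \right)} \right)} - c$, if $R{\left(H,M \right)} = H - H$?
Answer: $-19266$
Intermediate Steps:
$w{\left(Q \right)} = \frac{-1 + Q}{12 + Q}$
$R{\left(H,M \right)} = 0$
$R{\left(-95,w{\left(14 \right)} \right)} - c = 0 - 19266 = -19266$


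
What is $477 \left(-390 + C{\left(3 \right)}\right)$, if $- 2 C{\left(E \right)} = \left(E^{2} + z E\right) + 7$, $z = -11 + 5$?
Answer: $-185553$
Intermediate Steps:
$z = -6$
$C{\left(E \right)} = - \frac{7}{2} + 3 E - \frac{E^{2}}{2}$ ($C{\left(E \right)} = - \frac{\left(E^{2} - 6 E\right) + 7}{2} = - \frac{7 + E^{2} - 6 E}{2} = - \frac{7}{2} + 3 E - \frac{E^{2}}{2}$)
$477 \left(-390 + C{\left(3 \right)}\right) = 477 \left(-390 - \left(- \frac{11}{2} + \frac{9}{2}\right)\right) = 477 \left(-390 - -1\right) = 477 \left(-390 + 1\right) = 477 \left(-389\right) = -185553$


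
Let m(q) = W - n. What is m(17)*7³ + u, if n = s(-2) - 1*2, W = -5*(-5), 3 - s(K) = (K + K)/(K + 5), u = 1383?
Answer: 27473/3 ≈ 9157.7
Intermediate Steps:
s(K) = 3 - 2*K/(5 + K) (s(K) = 3 - (K + K)/(K + 5) = 3 - 2*K/(5 + K))
W = 25
n = 7/3 (n = (15 - 2)/(5 - 2) - 1*2 = 13/3 - 2 = 7/3 ≈ 2.3333)
m(q) = 68/3 (m(q) = 25 - 1*7/3 = 25 - 7/3 = 68/3)
m(17)*7³ + u = (68/3)*7³ + 1383 = (68/3)*343 + 1383 = 23324/3 + 1383 = 27473/3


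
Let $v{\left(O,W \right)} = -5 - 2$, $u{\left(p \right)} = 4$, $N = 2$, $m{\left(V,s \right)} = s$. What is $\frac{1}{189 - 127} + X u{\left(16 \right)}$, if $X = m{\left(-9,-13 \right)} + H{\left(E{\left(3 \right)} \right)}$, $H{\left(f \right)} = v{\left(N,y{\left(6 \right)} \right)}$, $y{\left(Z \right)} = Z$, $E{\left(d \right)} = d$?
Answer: $- \frac{4959}{62} \approx -79.984$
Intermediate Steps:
$v{\left(O,W \right)} = -7$
$H{\left(f \right)} = -7$
$X = -20$ ($X = -13 - 7 = -20$)
$\frac{1}{189 - 127} + X u{\left(16 \right)} = \frac{1}{189 - 127} - 80 = \frac{1}{62} - 80 = - \frac{4959}{62}$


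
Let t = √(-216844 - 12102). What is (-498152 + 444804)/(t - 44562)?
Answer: 1188646788/993000395 + 26674*I*√228946/993000395 ≈ 1.197 + 0.012853*I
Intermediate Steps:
t = I*√228946 (t = √(-228946) = I*√228946 ≈ 478.48*I)
(-498152 + 444804)/(t - 44562) = (-498152 + 444804)/(I*√228946 - 44562) = -53348/(-44562 + I*√228946)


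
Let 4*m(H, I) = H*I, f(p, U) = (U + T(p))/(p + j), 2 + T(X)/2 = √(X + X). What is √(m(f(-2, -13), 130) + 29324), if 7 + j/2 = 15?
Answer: √(5739769 + 1820*I)/14 ≈ 171.13 + 0.027131*I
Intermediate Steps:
j = 16 (j = -14 + 2*15 = -14 + 30 = 16)
T(X) = -4 + 2*√2*√X (T(X) = -4 + 2*√(X + X) = -4 + 2*√(2*X) = -4 + 2*(√2*√X) = -4 + 2*√2*√X)
f(p, U) = (-4 + U + 2*√2*√p)/(16 + p) (f(p, U) = (U + (-4 + 2*√2*√p))/(p + 16) = (-4 + U + 2*√2*√p)/(16 + p))
m(H, I) = H*I/4 (m(H, I) = (H*I)/4 = H*I/4)
√(m(f(-2, -13), 130) + 29324) = √((¼)*((-4 - 13 + 2*√2*√(-2))/(16 - 2))*130 + 29324) = √((¼)*((-4 - 13 + 2*√2*(I*√2))/14)*130 + 29324) = √((¼)*((-4 - 13 + 4*I)/14)*130 + 29324) = √((¼)*((-17 + 4*I)/14)*130 + 29324) = √((¼)*(-17/14 + 2*I/7)*130 + 29324) = √((-1105/28 + 65*I/7) + 29324) = √(819967/28 + 65*I/7)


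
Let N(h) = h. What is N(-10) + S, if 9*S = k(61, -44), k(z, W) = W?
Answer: -134/9 ≈ -14.889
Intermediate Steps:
S = -44/9 (S = (⅑)*(-44) = -44/9 ≈ -4.8889)
N(-10) + S = -10 - 44/9 = -134/9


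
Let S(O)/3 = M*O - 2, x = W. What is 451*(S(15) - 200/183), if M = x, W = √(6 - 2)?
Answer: 6842572/183 ≈ 37391.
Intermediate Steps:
W = 2 (W = √4 = 2)
x = 2
M = 2
S(O) = -6 + 6*O (S(O) = 3*(2*O - 2) = 3*(-2 + 2*O) = -6 + 6*O)
451*(S(15) - 200/183) = 451*((-6 + 6*15) - 200/183) = 451*((-6 + 90) - 200*1/183) = 451*(84 - 200/183) = 451*(15172/183) = 6842572/183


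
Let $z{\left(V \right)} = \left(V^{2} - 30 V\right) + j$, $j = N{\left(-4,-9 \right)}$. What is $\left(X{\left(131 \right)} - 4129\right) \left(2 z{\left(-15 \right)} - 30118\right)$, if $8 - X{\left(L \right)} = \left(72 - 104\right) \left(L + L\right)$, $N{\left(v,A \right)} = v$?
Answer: $-122672088$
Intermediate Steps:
$j = -4$
$X{\left(L \right)} = 8 + 64 L$ ($X{\left(L \right)} = 8 - \left(72 - 104\right) \left(L + L\right) = 8 - - 32 \cdot 2 L = 8 - - 64 L = 8 + 64 L$)
$z{\left(V \right)} = -4 + V^{2} - 30 V$ ($z{\left(V \right)} = \left(V^{2} - 30 V\right) - 4 = -4 + V^{2} - 30 V$)
$\left(X{\left(131 \right)} - 4129\right) \left(2 z{\left(-15 \right)} - 30118\right) = \left(\left(8 + 64 \cdot 131\right) - 4129\right) \left(2 \left(-4 + \left(-15\right)^{2} - -450\right) - 30118\right) = \left(\left(8 + 8384\right) - 4129\right) \left(2 \left(-4 + 225 + 450\right) - 30118\right) = \left(8392 - 4129\right) \left(2 \cdot 671 - 30118\right) = 4263 \left(1342 - 30118\right) = 4263 \left(-28776\right) = -122672088$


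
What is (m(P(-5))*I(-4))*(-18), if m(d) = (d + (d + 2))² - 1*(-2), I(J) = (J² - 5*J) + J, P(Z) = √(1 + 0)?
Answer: -10368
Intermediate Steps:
P(Z) = 1 (P(Z) = √1 = 1)
I(J) = J² - 4*J
m(d) = 2 + (2 + 2*d)² (m(d) = (d + (2 + d))² + 2 = (2 + 2*d)² + 2 = 2 + (2 + 2*d)²)
(m(P(-5))*I(-4))*(-18) = ((2 + 4*(1 + 1)²)*(-4*(-4 - 4)))*(-18) = ((2 + 4*2²)*(-4*(-8)))*(-18) = ((2 + 4*4)*32)*(-18) = ((2 + 16)*32)*(-18) = (18*32)*(-18) = 576*(-18) = -10368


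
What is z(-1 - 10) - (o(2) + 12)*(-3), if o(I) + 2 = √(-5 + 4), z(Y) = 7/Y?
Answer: 323/11 + 3*I ≈ 29.364 + 3.0*I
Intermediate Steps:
o(I) = -2 + I (o(I) = -2 + √(-5 + 4) = -2 + √(-1) = -2 + I)
z(-1 - 10) - (o(2) + 12)*(-3) = 7/(-1 - 10) - ((-2 + I) + 12)*(-3) = 7/(-11) - (10 + I)*(-3) = 7*(-1/11) - (-30 - 3*I) = -7/11 + (30 + 3*I) = 323/11 + 3*I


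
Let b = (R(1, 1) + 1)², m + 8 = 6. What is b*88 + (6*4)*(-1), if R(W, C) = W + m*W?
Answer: -24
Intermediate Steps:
m = -2 (m = -8 + 6 = -2)
R(W, C) = -W (R(W, C) = W - 2*W = -W)
b = 0 (b = (-1*1 + 1)² = (-1 + 1)² = 0² = 0)
b*88 + (6*4)*(-1) = 0*88 + (6*4)*(-1) = 0 + 24*(-1) = 0 - 24 = -24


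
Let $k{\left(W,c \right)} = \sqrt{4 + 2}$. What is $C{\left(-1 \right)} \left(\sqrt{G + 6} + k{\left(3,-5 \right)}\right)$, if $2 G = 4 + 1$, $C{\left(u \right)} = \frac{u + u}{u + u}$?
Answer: $\sqrt{6} + \frac{\sqrt{34}}{2} \approx 5.365$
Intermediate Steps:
$k{\left(W,c \right)} = \sqrt{6}$
$C{\left(u \right)} = 1$ ($C{\left(u \right)} = \frac{2 u}{2 u} = 2 u \frac{1}{2 u} = 1$)
$G = \frac{5}{2}$ ($G = \frac{4 + 1}{2} = \frac{1}{2} \cdot 5 = \frac{5}{2} \approx 2.5$)
$C{\left(-1 \right)} \left(\sqrt{G + 6} + k{\left(3,-5 \right)}\right) = 1 \left(\sqrt{\frac{5}{2} + 6} + \sqrt{6}\right) = 1 \left(\sqrt{\frac{17}{2}} + \sqrt{6}\right) = 1 \left(\frac{\sqrt{34}}{2} + \sqrt{6}\right) = 1 \left(\sqrt{6} + \frac{\sqrt{34}}{2}\right) = \sqrt{6} + \frac{\sqrt{34}}{2}$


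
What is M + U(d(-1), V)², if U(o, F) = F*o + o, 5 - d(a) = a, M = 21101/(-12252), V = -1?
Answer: -21101/12252 ≈ -1.7222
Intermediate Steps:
M = -21101/12252 (M = 21101*(-1/12252) = -21101/12252 ≈ -1.7222)
d(a) = 5 - a
U(o, F) = o + F*o
M + U(d(-1), V)² = -21101/12252 + ((5 - 1*(-1))*(1 - 1))² = -21101/12252 + ((5 + 1)*0)² = -21101/12252 + (6*0)² = -21101/12252 + 0² = -21101/12252 + 0 = -21101/12252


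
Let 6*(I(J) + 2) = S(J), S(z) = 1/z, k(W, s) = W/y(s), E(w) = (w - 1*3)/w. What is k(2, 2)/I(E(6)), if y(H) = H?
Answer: -⅗ ≈ -0.60000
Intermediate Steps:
E(w) = (-3 + w)/w (E(w) = (w - 3)/w = (-3 + w)/w)
k(W, s) = W/s
I(J) = -2 + 1/(6*J)
k(2, 2)/I(E(6)) = (2/2)/(-2 + 1/(6*(((-3 + 6)/6)))) = (2*(½))/(-2 + 1/(6*(((⅙)*3)))) = 1/(-2 + 1/(6*(½))) = 1/(-2 + (⅙)*2) = 1/(-2 + ⅓) = 1/(-5/3) = 1*(-⅗) = -⅗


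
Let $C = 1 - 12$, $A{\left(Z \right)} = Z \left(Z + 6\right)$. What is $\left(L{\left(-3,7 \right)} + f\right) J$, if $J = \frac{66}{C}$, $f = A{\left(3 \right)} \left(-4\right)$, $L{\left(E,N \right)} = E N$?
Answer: $774$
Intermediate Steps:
$A{\left(Z \right)} = Z \left(6 + Z\right)$
$C = -11$ ($C = 1 - 12 = -11$)
$f = -108$ ($f = 3 \left(6 + 3\right) \left(-4\right) = 3 \cdot 9 \left(-4\right) = 27 \left(-4\right) = -108$)
$J = -6$ ($J = \frac{66}{-11} = 66 \left(- \frac{1}{11}\right) = -6$)
$\left(L{\left(-3,7 \right)} + f\right) J = \left(\left(-3\right) 7 - 108\right) \left(-6\right) = \left(-21 - 108\right) \left(-6\right) = \left(-129\right) \left(-6\right) = 774$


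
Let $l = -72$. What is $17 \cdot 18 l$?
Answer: $-22032$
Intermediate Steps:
$17 \cdot 18 l = 17 \cdot 18 \left(-72\right) = 306 \left(-72\right) = -22032$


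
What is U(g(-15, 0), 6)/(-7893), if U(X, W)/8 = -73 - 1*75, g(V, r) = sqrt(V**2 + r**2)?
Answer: 1184/7893 ≈ 0.15001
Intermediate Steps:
U(X, W) = -1184 (U(X, W) = 8*(-73 - 1*75) = 8*(-73 - 75) = 8*(-148) = -1184)
U(g(-15, 0), 6)/(-7893) = -1184/(-7893) = -1184*(-1/7893) = 1184/7893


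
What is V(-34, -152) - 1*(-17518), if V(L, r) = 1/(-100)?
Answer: 1751799/100 ≈ 17518.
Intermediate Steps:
V(L, r) = -1/100
V(-34, -152) - 1*(-17518) = -1/100 - 1*(-17518) = -1/100 + 17518 = 1751799/100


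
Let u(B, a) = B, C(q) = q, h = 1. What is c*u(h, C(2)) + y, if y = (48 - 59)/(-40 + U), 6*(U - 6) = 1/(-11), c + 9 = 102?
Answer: 209511/2245 ≈ 93.323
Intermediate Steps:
c = 93 (c = -9 + 102 = 93)
U = 395/66 (U = 6 + (⅙)/(-11) = 6 + (⅙)*(-1/11) = 6 - 1/66 = 395/66 ≈ 5.9848)
y = 726/2245 (y = (48 - 59)/(-40 + 395/66) = -11/(-2245/66) = -11*(-66/2245) = 726/2245 ≈ 0.32339)
c*u(h, C(2)) + y = 93*1 + 726/2245 = 93 + 726/2245 = 209511/2245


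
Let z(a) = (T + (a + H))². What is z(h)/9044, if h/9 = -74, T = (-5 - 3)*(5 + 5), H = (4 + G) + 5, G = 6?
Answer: 31433/532 ≈ 59.085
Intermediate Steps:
H = 15 (H = (4 + 6) + 5 = 10 + 5 = 15)
T = -80 (T = -8*10 = -80)
h = -666 (h = 9*(-74) = -666)
z(a) = (-65 + a)² (z(a) = (-80 + (a + 15))² = (-80 + (15 + a))² = (-65 + a)²)
z(h)/9044 = (-65 - 666)²/9044 = (-731)²*(1/9044) = 534361*(1/9044) = 31433/532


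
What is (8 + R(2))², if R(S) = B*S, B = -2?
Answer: 16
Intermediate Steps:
R(S) = -2*S
(8 + R(2))² = (8 - 2*2)² = (8 - 4)² = 4² = 16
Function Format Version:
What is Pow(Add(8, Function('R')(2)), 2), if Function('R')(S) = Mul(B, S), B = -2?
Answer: 16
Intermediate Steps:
Function('R')(S) = Mul(-2, S)
Pow(Add(8, Function('R')(2)), 2) = Pow(Add(8, Mul(-2, 2)), 2) = Pow(Add(8, -4), 2) = Pow(4, 2) = 16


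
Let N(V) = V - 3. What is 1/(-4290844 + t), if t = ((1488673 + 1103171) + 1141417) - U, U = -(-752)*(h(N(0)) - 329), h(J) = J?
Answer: -1/307919 ≈ -3.2476e-6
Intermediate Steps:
N(V) = -3 + V
U = -249664 (U = -(-752)*((-3 + 0) - 329) = -(-752)*(-3 - 329) = -(-752)*(-332) = -1*249664 = -249664)
t = 3982925 (t = ((1488673 + 1103171) + 1141417) - 1*(-249664) = (2591844 + 1141417) + 249664 = 3733261 + 249664 = 3982925)
1/(-4290844 + t) = 1/(-4290844 + 3982925) = 1/(-307919) = -1/307919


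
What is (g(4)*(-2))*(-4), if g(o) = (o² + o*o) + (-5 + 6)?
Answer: 264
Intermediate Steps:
g(o) = 1 + 2*o² (g(o) = (o² + o²) + 1 = 2*o² + 1 = 1 + 2*o²)
(g(4)*(-2))*(-4) = ((1 + 2*4²)*(-2))*(-4) = ((1 + 2*16)*(-2))*(-4) = ((1 + 32)*(-2))*(-4) = (33*(-2))*(-4) = -66*(-4) = 264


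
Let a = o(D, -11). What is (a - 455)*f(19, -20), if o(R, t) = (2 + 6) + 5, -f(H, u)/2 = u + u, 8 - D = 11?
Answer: -35360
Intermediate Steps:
D = -3 (D = 8 - 1*11 = 8 - 11 = -3)
f(H, u) = -4*u (f(H, u) = -2*(u + u) = -4*u)
o(R, t) = 13 (o(R, t) = 8 + 5 = 13)
a = 13
(a - 455)*f(19, -20) = (13 - 455)*(-4*(-20)) = -442*80 = -35360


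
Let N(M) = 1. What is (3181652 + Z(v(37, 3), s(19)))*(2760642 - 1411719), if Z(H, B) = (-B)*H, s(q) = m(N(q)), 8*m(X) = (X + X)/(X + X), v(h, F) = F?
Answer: 34334424439599/8 ≈ 4.2918e+12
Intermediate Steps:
m(X) = ⅛ (m(X) = ((X + X)/(X + X))/8 = ((2*X)/((2*X)))/8 = ((2*X)*(1/(2*X)))/8 = (⅛)*1 = ⅛)
s(q) = ⅛
Z(H, B) = -B*H
(3181652 + Z(v(37, 3), s(19)))*(2760642 - 1411719) = (3181652 - 1*⅛*3)*(2760642 - 1411719) = (3181652 - 3/8)*1348923 = (25453213/8)*1348923 = 34334424439599/8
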